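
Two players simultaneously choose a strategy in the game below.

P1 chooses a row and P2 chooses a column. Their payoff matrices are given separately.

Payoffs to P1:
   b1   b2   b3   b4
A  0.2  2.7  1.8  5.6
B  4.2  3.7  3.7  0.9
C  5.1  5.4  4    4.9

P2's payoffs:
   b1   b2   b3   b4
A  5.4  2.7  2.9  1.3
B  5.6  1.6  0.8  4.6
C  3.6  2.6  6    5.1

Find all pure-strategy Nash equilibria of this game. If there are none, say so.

Mark each player's best response to every combination of opponents' strategies; a profile where every player is best-responding is a pure Nash equilibrium.
P1 against b1: payoffs 0.2, 4.2, 5.1 → best response C.
P1 against b2: payoffs 2.7, 3.7, 5.4 → best response C.
P1 against b3: payoffs 1.8, 3.7, 4 → best response C.
P1 against b4: payoffs 5.6, 0.9, 4.9 → best response A.
P2 against A: payoffs 5.4, 2.7, 2.9, 1.3 → best response b1.
P2 against B: payoffs 5.6, 1.6, 0.8, 4.6 → best response b1.
P2 against C: payoffs 3.6, 2.6, 6, 5.1 → best response b3.
Mutual best responses: (C, b3).

Pure NE: (C, b3)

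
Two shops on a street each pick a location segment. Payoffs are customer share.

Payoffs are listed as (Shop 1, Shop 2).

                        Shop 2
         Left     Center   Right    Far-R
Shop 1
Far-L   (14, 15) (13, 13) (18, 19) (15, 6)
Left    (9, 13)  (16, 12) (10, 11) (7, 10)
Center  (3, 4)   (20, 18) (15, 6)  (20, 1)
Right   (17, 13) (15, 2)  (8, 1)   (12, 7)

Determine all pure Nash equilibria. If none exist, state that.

Pure-strategy Nash equilibria: (Far-L, Right); (Center, Center); (Right, Left)

Mark each player's best response to every combination of opponents' strategies; a profile where every player is best-responding is a pure Nash equilibrium.
Shop 1 against Left: payoffs 14, 9, 3, 17 → best response Right.
Shop 1 against Center: payoffs 13, 16, 20, 15 → best response Center.
Shop 1 against Right: payoffs 18, 10, 15, 8 → best response Far-L.
Shop 1 against Far-R: payoffs 15, 7, 20, 12 → best response Center.
Shop 2 against Far-L: payoffs 15, 13, 19, 6 → best response Right.
Shop 2 against Left: payoffs 13, 12, 11, 10 → best response Left.
Shop 2 against Center: payoffs 4, 18, 6, 1 → best response Center.
Shop 2 against Right: payoffs 13, 2, 1, 7 → best response Left.
Mutual best responses: (Far-L, Right); (Center, Center); (Right, Left).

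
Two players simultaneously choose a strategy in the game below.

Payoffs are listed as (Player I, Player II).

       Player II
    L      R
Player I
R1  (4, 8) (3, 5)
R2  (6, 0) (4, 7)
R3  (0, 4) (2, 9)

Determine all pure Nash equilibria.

(R1, L): Player I can switch to R2 (4 → 6). Not NE.
(R1, R): Player I can switch to R2 (3 → 4). Not NE.
(R2, L): Player II can switch to R (0 → 7). Not NE.
(R2, R): Player I gets 4, best alternative 3; Player II gets 7, best alternative 0. No profitable deviation — NE.
(R3, L): Player I can switch to R1 (0 → 4). Not NE.
(R3, R): Player I can switch to R1 (2 → 3). Not NE.

The unique pure-strategy Nash equilibrium is (R2, R).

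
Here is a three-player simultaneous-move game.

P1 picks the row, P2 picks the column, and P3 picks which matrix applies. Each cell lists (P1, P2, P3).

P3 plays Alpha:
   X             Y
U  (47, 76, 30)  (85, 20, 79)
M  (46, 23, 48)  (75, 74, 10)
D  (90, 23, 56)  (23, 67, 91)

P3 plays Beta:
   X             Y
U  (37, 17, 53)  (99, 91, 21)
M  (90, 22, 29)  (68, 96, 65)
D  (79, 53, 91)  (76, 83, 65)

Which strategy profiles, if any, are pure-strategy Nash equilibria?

(U, X, Alpha): P1 can switch to D (47 → 90). Not NE.
(U, X, Beta): P1 can switch to M (37 → 90). Not NE.
(U, Y, Alpha): P2 can switch to X (20 → 76). Not NE.
(U, Y, Beta): P3 can switch to Alpha (21 → 79). Not NE.
(M, X, Alpha): P1 can switch to U (46 → 47). Not NE.
(M, X, Beta): P2 can switch to Y (22 → 96). Not NE.
(M, Y, Alpha): P1 can switch to U (75 → 85). Not NE.
(M, Y, Beta): P1 can switch to U (68 → 99). Not NE.
(D, X, Alpha): P2 can switch to Y (23 → 67). Not NE.
(D, X, Beta): P1 can switch to M (79 → 90). Not NE.
(The remaining 2 profiles each have a profitable deviation by the same check.)

This game has no pure Nash equilibrium.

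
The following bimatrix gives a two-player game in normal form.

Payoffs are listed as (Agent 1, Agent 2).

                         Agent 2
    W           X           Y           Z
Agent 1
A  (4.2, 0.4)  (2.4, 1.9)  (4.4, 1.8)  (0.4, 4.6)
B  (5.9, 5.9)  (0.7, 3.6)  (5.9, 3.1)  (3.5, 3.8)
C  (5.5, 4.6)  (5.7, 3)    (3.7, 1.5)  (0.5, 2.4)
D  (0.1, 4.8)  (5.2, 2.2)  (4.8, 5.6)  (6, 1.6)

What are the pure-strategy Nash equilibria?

(A, W): Agent 1 can switch to B (4.2 → 5.9). Not NE.
(A, X): Agent 1 can switch to C (2.4 → 5.7). Not NE.
(A, Y): Agent 1 can switch to B (4.4 → 5.9). Not NE.
(A, Z): Agent 1 can switch to B (0.4 → 3.5). Not NE.
(B, W): Agent 1 gets 5.9, best alternative 5.5; Agent 2 gets 5.9, best alternative 3.8. No profitable deviation — NE.
(B, X): Agent 1 can switch to A (0.7 → 2.4). Not NE.
(B, Y): Agent 2 can switch to W (3.1 → 5.9). Not NE.
(B, Z): Agent 1 can switch to D (3.5 → 6). Not NE.
(C, W): Agent 1 can switch to B (5.5 → 5.9). Not NE.
(The remaining 7 profiles each have a profitable deviation by the same check.)

(B, W)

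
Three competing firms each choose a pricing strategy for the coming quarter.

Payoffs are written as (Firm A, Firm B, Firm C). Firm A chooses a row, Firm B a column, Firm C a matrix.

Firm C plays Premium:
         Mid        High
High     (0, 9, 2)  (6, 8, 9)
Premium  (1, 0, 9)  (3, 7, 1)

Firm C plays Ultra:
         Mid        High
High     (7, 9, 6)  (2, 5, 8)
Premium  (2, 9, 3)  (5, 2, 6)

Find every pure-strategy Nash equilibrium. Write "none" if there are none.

(High, Mid, Ultra)

(High, Mid, Premium): Firm A can switch to Premium (0 → 1). Not NE.
(High, Mid, Ultra): Firm A gets 7, best alternative 2; Firm B gets 9, best alternative 5; Firm C gets 6, best alternative 2. No profitable deviation — NE.
(High, High, Premium): Firm B can switch to Mid (8 → 9). Not NE.
(High, High, Ultra): Firm A can switch to Premium (2 → 5). Not NE.
(Premium, Mid, Premium): Firm B can switch to High (0 → 7). Not NE.
(Premium, Mid, Ultra): Firm A can switch to High (2 → 7). Not NE.
(Premium, High, Premium): Firm A can switch to High (3 → 6). Not NE.
(Premium, High, Ultra): Firm B can switch to Mid (2 → 9). Not NE.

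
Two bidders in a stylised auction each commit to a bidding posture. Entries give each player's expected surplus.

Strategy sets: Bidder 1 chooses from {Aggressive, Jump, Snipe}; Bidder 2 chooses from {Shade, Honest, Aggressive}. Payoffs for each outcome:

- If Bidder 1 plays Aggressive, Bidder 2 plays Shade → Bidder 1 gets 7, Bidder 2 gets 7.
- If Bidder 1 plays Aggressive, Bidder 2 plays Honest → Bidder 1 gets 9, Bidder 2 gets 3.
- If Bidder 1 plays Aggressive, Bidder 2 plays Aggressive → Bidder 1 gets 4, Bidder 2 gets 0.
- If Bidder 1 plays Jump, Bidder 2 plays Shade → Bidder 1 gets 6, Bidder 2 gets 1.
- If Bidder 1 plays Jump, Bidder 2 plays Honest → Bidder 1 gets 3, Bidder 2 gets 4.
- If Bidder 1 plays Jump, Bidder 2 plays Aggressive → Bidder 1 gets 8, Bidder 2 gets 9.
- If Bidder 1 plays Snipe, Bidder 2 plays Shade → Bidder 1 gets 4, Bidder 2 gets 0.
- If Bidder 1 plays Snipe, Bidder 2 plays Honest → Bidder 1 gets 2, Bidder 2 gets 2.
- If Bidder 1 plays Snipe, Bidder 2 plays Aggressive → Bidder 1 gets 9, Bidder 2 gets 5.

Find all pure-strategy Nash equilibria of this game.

The pure Nash equilibria are (Aggressive, Shade), (Snipe, Aggressive).

(Aggressive, Shade): Bidder 1 gets 7, best alternative 6; Bidder 2 gets 7, best alternative 3. No profitable deviation — NE.
(Aggressive, Honest): Bidder 2 can switch to Shade (3 → 7). Not NE.
(Aggressive, Aggressive): Bidder 1 can switch to Jump (4 → 8). Not NE.
(Jump, Shade): Bidder 1 can switch to Aggressive (6 → 7). Not NE.
(Jump, Honest): Bidder 1 can switch to Aggressive (3 → 9). Not NE.
(Jump, Aggressive): Bidder 1 can switch to Snipe (8 → 9). Not NE.
(Snipe, Shade): Bidder 1 can switch to Aggressive (4 → 7). Not NE.
(Snipe, Aggressive): Bidder 1 gets 9, best alternative 8; Bidder 2 gets 5, best alternative 2. No profitable deviation — NE.
(The remaining 1 profile has a profitable deviation by the same check.)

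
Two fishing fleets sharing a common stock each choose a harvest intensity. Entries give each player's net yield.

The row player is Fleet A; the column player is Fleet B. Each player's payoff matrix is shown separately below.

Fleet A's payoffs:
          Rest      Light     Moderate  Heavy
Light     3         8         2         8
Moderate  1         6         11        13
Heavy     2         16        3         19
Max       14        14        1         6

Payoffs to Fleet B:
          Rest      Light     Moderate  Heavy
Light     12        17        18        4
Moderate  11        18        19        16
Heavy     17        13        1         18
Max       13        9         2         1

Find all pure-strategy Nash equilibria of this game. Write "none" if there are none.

The pure Nash equilibria are (Moderate, Moderate) and (Heavy, Heavy) and (Max, Rest).

Fleet A against Rest: payoffs 3, 1, 2, 14 → best response Max.
Fleet A against Light: payoffs 8, 6, 16, 14 → best response Heavy.
Fleet A against Moderate: payoffs 2, 11, 3, 1 → best response Moderate.
Fleet A against Heavy: payoffs 8, 13, 19, 6 → best response Heavy.
Fleet B against Light: payoffs 12, 17, 18, 4 → best response Moderate.
Fleet B against Moderate: payoffs 11, 18, 19, 16 → best response Moderate.
Fleet B against Heavy: payoffs 17, 13, 1, 18 → best response Heavy.
Fleet B against Max: payoffs 13, 9, 2, 1 → best response Rest.
Mutual best responses: (Moderate, Moderate); (Heavy, Heavy); (Max, Rest).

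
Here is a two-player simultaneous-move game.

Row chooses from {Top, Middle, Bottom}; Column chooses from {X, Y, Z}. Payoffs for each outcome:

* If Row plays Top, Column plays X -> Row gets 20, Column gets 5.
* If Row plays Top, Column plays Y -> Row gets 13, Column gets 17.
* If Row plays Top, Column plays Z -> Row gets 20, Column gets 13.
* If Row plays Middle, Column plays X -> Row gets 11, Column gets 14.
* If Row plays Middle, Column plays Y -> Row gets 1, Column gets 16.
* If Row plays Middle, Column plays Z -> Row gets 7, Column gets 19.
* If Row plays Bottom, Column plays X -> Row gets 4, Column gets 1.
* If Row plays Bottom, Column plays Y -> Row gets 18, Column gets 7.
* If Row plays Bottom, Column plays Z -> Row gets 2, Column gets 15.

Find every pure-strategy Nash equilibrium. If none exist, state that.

Check each profile: it is a Nash equilibrium iff no player can strictly gain by switching unilaterally.
(Top, X): Column can switch to Y (5 → 17). Not NE.
(Top, Y): Row can switch to Bottom (13 → 18). Not NE.
(Top, Z): Column can switch to Y (13 → 17). Not NE.
(Middle, X): Row can switch to Top (11 → 20). Not NE.
(Middle, Y): Row can switch to Top (1 → 13). Not NE.
(Middle, Z): Row can switch to Top (7 → 20). Not NE.
(Bottom, X): Row can switch to Top (4 → 20). Not NE.
(Bottom, Y): Column can switch to Z (7 → 15). Not NE.
(The remaining 1 profile has a profitable deviation by the same check.)

No pure-strategy Nash equilibrium.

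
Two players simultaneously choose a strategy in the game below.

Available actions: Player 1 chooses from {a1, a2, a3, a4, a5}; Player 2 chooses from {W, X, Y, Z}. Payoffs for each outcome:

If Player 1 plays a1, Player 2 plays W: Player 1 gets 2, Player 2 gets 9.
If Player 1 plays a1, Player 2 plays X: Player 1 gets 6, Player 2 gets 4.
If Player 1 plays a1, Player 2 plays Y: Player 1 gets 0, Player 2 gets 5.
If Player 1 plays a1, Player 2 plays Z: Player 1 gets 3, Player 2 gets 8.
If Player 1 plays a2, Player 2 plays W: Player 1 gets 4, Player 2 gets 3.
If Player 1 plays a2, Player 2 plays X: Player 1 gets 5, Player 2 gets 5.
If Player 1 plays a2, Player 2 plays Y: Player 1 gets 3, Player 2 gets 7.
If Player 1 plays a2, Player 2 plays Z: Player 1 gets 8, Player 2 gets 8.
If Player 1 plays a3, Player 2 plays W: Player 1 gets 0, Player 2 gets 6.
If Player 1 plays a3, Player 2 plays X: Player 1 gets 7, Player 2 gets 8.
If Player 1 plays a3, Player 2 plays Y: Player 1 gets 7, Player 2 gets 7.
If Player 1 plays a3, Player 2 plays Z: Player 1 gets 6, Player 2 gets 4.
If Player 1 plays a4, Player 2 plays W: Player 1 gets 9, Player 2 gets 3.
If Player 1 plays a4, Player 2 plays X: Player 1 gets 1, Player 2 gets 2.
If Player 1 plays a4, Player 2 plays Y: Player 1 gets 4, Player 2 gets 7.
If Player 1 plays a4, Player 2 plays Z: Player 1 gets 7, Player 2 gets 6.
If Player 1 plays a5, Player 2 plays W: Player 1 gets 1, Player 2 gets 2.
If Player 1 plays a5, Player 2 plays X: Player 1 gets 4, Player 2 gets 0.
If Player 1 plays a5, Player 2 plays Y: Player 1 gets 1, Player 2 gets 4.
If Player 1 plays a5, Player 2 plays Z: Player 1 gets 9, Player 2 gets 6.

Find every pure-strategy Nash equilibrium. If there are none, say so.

(a3, X), (a5, Z)

(a1, W): Player 1 can switch to a2 (2 → 4). Not NE.
(a1, X): Player 1 can switch to a3 (6 → 7). Not NE.
(a1, Y): Player 1 can switch to a2 (0 → 3). Not NE.
(a1, Z): Player 1 can switch to a2 (3 → 8). Not NE.
(a2, W): Player 1 can switch to a4 (4 → 9). Not NE.
(a2, X): Player 1 can switch to a1 (5 → 6). Not NE.
(a2, Y): Player 1 can switch to a3 (3 → 7). Not NE.
(a2, Z): Player 1 can switch to a5 (8 → 9). Not NE.
(a3, W): Player 1 can switch to a1 (0 → 2). Not NE.
(a3, X): Player 1 gets 7, best alternative 6; Player 2 gets 8, best alternative 7. No profitable deviation — NE.
(a3, Y): Player 2 can switch to X (7 → 8). Not NE.
(a3, Z): Player 1 can switch to a2 (6 → 8). Not NE.
(a4, W): Player 2 can switch to Y (3 → 7). Not NE.
(a5, Z): Player 1 gets 9, best alternative 8; Player 2 gets 6, best alternative 4. No profitable deviation — NE.
(The remaining 6 profiles each have a profitable deviation by the same check.)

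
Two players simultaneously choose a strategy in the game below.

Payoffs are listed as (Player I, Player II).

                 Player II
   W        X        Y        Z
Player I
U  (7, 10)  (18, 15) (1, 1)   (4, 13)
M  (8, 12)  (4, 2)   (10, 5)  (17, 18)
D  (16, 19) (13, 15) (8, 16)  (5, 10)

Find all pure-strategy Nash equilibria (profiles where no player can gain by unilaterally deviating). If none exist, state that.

For each player, find the best response to each opponent profile; mutual best responses are the pure NE.
Player I against W: payoffs 7, 8, 16 → best response D.
Player I against X: payoffs 18, 4, 13 → best response U.
Player I against Y: payoffs 1, 10, 8 → best response M.
Player I against Z: payoffs 4, 17, 5 → best response M.
Player II against U: payoffs 10, 15, 1, 13 → best response X.
Player II against M: payoffs 12, 2, 5, 18 → best response Z.
Player II against D: payoffs 19, 15, 16, 10 → best response W.
Mutual best responses: (U, X); (M, Z); (D, W).

The pure Nash equilibria are (U, X) and (M, Z) and (D, W).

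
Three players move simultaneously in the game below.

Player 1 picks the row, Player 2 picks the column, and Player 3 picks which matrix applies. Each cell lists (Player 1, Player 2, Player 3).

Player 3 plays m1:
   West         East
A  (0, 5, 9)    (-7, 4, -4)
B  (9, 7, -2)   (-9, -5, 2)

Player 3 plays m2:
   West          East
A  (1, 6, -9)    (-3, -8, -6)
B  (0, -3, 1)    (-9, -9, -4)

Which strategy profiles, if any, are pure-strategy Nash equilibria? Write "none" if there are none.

There is no pure-strategy Nash equilibrium.

Mark each player's best response to every combination of opponents' strategies; a profile where every player is best-responding is a pure Nash equilibrium.
Player 1 against (West, m1): payoffs 0, 9 → best response B.
Player 1 against (West, m2): payoffs 1, 0 → best response A.
Player 1 against (East, m1): payoffs -7, -9 → best response A.
Player 1 against (East, m2): payoffs -3, -9 → best response A.
Player 2 against (A, m1): payoffs 5, 4 → best response West.
Player 2 against (A, m2): payoffs 6, -8 → best response West.
Player 2 against (B, m1): payoffs 7, -5 → best response West.
Player 2 against (B, m2): payoffs -3, -9 → best response West.
Player 3 against (A, West): payoffs 9, -9 → best response m1.
Player 3 against (A, East): payoffs -4, -6 → best response m1.
Player 3 against (B, West): payoffs -2, 1 → best response m2.
Player 3 against (B, East): payoffs 2, -4 → best response m1.
No profile is a mutual best response for all players.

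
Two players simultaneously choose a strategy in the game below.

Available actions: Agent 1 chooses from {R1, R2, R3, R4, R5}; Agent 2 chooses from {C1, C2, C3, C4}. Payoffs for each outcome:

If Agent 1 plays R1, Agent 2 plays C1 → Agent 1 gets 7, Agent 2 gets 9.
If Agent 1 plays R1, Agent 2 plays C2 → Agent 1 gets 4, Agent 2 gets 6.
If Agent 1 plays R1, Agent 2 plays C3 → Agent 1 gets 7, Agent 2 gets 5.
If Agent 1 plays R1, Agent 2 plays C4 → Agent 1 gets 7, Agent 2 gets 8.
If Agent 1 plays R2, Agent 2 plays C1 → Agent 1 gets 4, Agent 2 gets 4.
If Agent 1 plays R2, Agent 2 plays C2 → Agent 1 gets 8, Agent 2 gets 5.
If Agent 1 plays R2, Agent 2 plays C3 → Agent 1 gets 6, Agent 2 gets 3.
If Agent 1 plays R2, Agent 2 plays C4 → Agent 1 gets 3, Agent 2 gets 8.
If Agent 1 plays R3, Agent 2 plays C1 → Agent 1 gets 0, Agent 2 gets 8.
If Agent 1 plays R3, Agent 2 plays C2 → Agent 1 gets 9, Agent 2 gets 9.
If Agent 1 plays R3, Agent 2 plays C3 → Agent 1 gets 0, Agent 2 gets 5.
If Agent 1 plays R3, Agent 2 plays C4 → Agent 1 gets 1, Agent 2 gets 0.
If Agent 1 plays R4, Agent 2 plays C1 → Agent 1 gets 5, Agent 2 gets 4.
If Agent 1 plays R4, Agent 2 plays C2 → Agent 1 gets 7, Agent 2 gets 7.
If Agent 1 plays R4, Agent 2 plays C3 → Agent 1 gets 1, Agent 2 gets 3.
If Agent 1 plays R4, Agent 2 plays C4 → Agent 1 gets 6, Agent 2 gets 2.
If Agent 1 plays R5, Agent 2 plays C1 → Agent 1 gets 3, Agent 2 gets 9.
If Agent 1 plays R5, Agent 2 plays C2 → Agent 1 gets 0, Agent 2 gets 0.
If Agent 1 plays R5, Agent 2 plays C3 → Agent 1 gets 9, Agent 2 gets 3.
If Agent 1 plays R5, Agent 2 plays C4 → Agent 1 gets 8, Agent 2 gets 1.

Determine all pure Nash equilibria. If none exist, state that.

Pure-strategy Nash equilibria: (R1, C1) and (R3, C2)

(R1, C1): Agent 1 gets 7, best alternative 5; Agent 2 gets 9, best alternative 8. No profitable deviation — NE.
(R1, C2): Agent 1 can switch to R2 (4 → 8). Not NE.
(R1, C3): Agent 1 can switch to R5 (7 → 9). Not NE.
(R1, C4): Agent 1 can switch to R5 (7 → 8). Not NE.
(R2, C1): Agent 1 can switch to R1 (4 → 7). Not NE.
(R2, C2): Agent 1 can switch to R3 (8 → 9). Not NE.
(R2, C3): Agent 1 can switch to R1 (6 → 7). Not NE.
(R3, C2): Agent 1 gets 9, best alternative 8; Agent 2 gets 9, best alternative 8. No profitable deviation — NE.
(The remaining 12 profiles each have a profitable deviation by the same check.)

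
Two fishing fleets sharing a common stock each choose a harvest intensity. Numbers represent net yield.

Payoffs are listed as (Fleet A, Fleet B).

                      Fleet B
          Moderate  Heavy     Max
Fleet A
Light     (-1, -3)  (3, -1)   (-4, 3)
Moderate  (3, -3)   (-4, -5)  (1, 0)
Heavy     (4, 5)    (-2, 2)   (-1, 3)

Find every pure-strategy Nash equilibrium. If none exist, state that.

The pure Nash equilibria are (Moderate, Max) and (Heavy, Moderate).

(Light, Moderate): Fleet A can switch to Moderate (-1 → 3). Not NE.
(Light, Heavy): Fleet B can switch to Max (-1 → 3). Not NE.
(Light, Max): Fleet A can switch to Moderate (-4 → 1). Not NE.
(Moderate, Moderate): Fleet A can switch to Heavy (3 → 4). Not NE.
(Moderate, Heavy): Fleet A can switch to Light (-4 → 3). Not NE.
(Moderate, Max): Fleet A gets 1, best alternative -1; Fleet B gets 0, best alternative -3. No profitable deviation — NE.
(Heavy, Moderate): Fleet A gets 4, best alternative 3; Fleet B gets 5, best alternative 3. No profitable deviation — NE.
(Heavy, Heavy): Fleet A can switch to Light (-2 → 3). Not NE.
(Heavy, Max): Fleet A can switch to Moderate (-1 → 1). Not NE.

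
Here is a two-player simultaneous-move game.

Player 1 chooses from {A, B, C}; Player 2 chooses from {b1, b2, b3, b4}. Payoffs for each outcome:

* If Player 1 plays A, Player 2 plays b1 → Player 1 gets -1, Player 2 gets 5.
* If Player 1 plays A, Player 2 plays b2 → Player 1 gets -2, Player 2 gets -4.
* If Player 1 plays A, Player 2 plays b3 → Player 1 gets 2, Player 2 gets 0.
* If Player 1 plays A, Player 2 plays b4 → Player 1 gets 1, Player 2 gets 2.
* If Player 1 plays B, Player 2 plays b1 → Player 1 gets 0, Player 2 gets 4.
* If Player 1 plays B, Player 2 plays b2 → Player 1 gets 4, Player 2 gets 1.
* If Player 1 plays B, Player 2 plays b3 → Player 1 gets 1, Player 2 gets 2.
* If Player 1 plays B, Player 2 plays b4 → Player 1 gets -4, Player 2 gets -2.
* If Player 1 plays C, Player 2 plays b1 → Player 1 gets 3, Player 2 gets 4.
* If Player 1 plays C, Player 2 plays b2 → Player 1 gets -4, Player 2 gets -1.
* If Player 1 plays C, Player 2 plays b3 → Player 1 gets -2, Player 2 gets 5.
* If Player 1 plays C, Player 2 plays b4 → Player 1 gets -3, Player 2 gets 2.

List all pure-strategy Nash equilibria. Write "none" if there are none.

There is no pure-strategy Nash equilibrium.

For each strategy profile, look for a profitable unilateral deviation.
(A, b1): Player 1 can switch to B (-1 → 0). Not NE.
(A, b2): Player 1 can switch to B (-2 → 4). Not NE.
(A, b3): Player 2 can switch to b1 (0 → 5). Not NE.
(A, b4): Player 2 can switch to b1 (2 → 5). Not NE.
(B, b1): Player 1 can switch to C (0 → 3). Not NE.
(B, b2): Player 2 can switch to b1 (1 → 4). Not NE.
(B, b3): Player 1 can switch to A (1 → 2). Not NE.
(B, b4): Player 1 can switch to A (-4 → 1). Not NE.
(C, b1): Player 2 can switch to b3 (4 → 5). Not NE.
(C, b2): Player 1 can switch to A (-4 → -2). Not NE.
(The remaining 2 profiles each have a profitable deviation by the same check.)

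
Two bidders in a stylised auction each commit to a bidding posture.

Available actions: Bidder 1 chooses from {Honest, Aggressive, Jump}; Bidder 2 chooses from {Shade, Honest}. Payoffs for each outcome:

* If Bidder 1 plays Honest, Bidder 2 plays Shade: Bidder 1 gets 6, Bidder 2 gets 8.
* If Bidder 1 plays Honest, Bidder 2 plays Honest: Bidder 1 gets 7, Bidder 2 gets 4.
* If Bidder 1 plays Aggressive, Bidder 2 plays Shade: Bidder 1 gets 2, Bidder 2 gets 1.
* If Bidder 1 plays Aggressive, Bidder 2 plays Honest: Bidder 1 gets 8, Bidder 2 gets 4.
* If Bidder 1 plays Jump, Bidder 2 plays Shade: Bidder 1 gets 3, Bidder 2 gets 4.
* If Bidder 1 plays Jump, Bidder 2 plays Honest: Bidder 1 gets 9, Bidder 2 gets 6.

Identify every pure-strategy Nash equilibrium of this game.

Pure-strategy Nash equilibria: (Honest, Shade) and (Jump, Honest)

Mark each player's best response to every combination of opponents' strategies; a profile where every player is best-responding is a pure Nash equilibrium.
Bidder 1 against Shade: payoffs 6, 2, 3 → best response Honest.
Bidder 1 against Honest: payoffs 7, 8, 9 → best response Jump.
Bidder 2 against Honest: payoffs 8, 4 → best response Shade.
Bidder 2 against Aggressive: payoffs 1, 4 → best response Honest.
Bidder 2 against Jump: payoffs 4, 6 → best response Honest.
Mutual best responses: (Honest, Shade); (Jump, Honest).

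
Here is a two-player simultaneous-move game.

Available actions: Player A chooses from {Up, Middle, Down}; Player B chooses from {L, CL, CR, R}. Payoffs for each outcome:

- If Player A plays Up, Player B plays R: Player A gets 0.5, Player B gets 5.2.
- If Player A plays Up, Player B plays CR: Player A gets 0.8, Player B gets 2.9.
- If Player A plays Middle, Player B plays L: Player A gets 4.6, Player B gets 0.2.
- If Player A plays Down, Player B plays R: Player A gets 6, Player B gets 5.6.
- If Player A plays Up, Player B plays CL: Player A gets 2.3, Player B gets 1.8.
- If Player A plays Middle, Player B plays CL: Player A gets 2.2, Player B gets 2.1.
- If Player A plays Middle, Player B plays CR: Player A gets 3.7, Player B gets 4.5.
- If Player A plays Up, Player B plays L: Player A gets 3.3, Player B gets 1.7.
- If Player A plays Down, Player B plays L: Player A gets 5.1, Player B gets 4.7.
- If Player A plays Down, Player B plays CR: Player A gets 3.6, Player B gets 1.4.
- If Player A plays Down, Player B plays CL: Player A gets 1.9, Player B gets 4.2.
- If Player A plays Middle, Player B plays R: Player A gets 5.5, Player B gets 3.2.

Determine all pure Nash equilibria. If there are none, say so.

The pure Nash equilibria are (Middle, CR); (Down, R).

Player A against L: payoffs 3.3, 4.6, 5.1 → best response Down.
Player A against CL: payoffs 2.3, 2.2, 1.9 → best response Up.
Player A against CR: payoffs 0.8, 3.7, 3.6 → best response Middle.
Player A against R: payoffs 0.5, 5.5, 6 → best response Down.
Player B against Up: payoffs 1.7, 1.8, 2.9, 5.2 → best response R.
Player B against Middle: payoffs 0.2, 2.1, 4.5, 3.2 → best response CR.
Player B against Down: payoffs 4.7, 4.2, 1.4, 5.6 → best response R.
Mutual best responses: (Middle, CR); (Down, R).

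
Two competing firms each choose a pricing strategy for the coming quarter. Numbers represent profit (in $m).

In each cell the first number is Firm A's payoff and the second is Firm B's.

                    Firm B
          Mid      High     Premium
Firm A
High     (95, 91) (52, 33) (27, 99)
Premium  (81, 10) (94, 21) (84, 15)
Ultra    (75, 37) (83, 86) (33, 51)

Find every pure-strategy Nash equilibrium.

The unique pure-strategy Nash equilibrium is (Premium, High).

(High, Mid): Firm B can switch to Premium (91 → 99). Not NE.
(High, High): Firm A can switch to Premium (52 → 94). Not NE.
(High, Premium): Firm A can switch to Premium (27 → 84). Not NE.
(Premium, Mid): Firm A can switch to High (81 → 95). Not NE.
(Premium, High): Firm A gets 94, best alternative 83; Firm B gets 21, best alternative 15. No profitable deviation — NE.
(Premium, Premium): Firm B can switch to High (15 → 21). Not NE.
(Ultra, Mid): Firm A can switch to High (75 → 95). Not NE.
(Ultra, High): Firm A can switch to Premium (83 → 94). Not NE.
(Ultra, Premium): Firm A can switch to Premium (33 → 84). Not NE.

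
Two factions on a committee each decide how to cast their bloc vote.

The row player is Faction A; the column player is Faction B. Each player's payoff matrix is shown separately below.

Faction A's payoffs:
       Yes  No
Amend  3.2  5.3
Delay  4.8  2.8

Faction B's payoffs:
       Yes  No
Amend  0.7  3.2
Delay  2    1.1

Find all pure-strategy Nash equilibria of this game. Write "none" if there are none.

Mark each player's best response to every combination of opponents' strategies; a profile where every player is best-responding is a pure Nash equilibrium.
Faction A against Yes: payoffs 3.2, 4.8 → best response Delay.
Faction A against No: payoffs 5.3, 2.8 → best response Amend.
Faction B against Amend: payoffs 0.7, 3.2 → best response No.
Faction B against Delay: payoffs 2, 1.1 → best response Yes.
Mutual best responses: (Amend, No); (Delay, Yes).

Pure-strategy Nash equilibria: (Amend, No); (Delay, Yes)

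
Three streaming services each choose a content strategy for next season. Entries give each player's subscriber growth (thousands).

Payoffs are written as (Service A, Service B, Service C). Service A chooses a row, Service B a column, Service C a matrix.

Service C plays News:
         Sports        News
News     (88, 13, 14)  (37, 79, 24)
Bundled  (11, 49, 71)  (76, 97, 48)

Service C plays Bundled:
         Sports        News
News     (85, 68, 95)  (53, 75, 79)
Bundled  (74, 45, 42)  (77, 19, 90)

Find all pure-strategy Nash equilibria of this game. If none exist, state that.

Service A against (Sports, News): payoffs 88, 11 → best response News.
Service A against (Sports, Bundled): payoffs 85, 74 → best response News.
Service A against (News, News): payoffs 37, 76 → best response Bundled.
Service A against (News, Bundled): payoffs 53, 77 → best response Bundled.
Service B against (News, News): payoffs 13, 79 → best response News.
Service B against (News, Bundled): payoffs 68, 75 → best response News.
Service B against (Bundled, News): payoffs 49, 97 → best response News.
Service B against (Bundled, Bundled): payoffs 45, 19 → best response Sports.
Service C against (News, Sports): payoffs 14, 95 → best response Bundled.
Service C against (News, News): payoffs 24, 79 → best response Bundled.
Service C against (Bundled, Sports): payoffs 71, 42 → best response News.
Service C against (Bundled, News): payoffs 48, 90 → best response Bundled.
No profile is a mutual best response for all players.

There is no pure-strategy Nash equilibrium.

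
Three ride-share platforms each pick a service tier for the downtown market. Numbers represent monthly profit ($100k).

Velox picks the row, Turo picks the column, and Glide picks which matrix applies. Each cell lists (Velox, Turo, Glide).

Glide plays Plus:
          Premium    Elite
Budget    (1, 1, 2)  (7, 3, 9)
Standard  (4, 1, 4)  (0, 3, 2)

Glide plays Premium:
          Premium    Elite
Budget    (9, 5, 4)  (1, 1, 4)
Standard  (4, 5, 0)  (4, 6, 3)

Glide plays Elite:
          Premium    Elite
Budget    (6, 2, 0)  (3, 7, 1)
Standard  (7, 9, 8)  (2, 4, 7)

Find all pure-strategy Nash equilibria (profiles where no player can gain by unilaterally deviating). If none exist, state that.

The pure Nash equilibria are (Budget, Premium, Premium) and (Budget, Elite, Plus) and (Standard, Premium, Elite).

Check each profile: it is a Nash equilibrium iff no player can strictly gain by switching unilaterally.
(Budget, Premium, Plus): Velox can switch to Standard (1 → 4). Not NE.
(Budget, Premium, Premium): Velox gets 9, best alternative 4; Turo gets 5, best alternative 1; Glide gets 4, best alternative 2. No profitable deviation — NE.
(Budget, Premium, Elite): Velox can switch to Standard (6 → 7). Not NE.
(Budget, Elite, Plus): Velox gets 7, best alternative 0; Turo gets 3, best alternative 1; Glide gets 9, best alternative 4. No profitable deviation — NE.
(Budget, Elite, Premium): Velox can switch to Standard (1 → 4). Not NE.
(Budget, Elite, Elite): Glide can switch to Plus (1 → 9). Not NE.
(Standard, Premium, Plus): Turo can switch to Elite (1 → 3). Not NE.
(Standard, Premium, Premium): Velox can switch to Budget (4 → 9). Not NE.
(Standard, Premium, Elite): Velox gets 7, best alternative 6; Turo gets 9, best alternative 4; Glide gets 8, best alternative 4. No profitable deviation — NE.
(Standard, Elite, Plus): Velox can switch to Budget (0 → 7). Not NE.
(Standard, Elite, Premium): Glide can switch to Elite (3 → 7). Not NE.
(The remaining 1 profile has a profitable deviation by the same check.)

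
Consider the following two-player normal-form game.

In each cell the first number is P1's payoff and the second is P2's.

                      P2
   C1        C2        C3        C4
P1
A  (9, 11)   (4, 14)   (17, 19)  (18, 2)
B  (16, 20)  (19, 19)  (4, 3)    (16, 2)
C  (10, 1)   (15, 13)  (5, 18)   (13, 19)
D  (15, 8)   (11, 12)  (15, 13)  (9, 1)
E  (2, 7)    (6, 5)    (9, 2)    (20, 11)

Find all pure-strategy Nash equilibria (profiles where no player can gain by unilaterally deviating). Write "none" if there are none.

(A, C3), (B, C1), (E, C4)

For each player, find the best response to each opponent profile; mutual best responses are the pure NE.
P1 against C1: payoffs 9, 16, 10, 15, 2 → best response B.
P1 against C2: payoffs 4, 19, 15, 11, 6 → best response B.
P1 against C3: payoffs 17, 4, 5, 15, 9 → best response A.
P1 against C4: payoffs 18, 16, 13, 9, 20 → best response E.
P2 against A: payoffs 11, 14, 19, 2 → best response C3.
P2 against B: payoffs 20, 19, 3, 2 → best response C1.
P2 against C: payoffs 1, 13, 18, 19 → best response C4.
P2 against D: payoffs 8, 12, 13, 1 → best response C3.
P2 against E: payoffs 7, 5, 2, 11 → best response C4.
Mutual best responses: (A, C3); (B, C1); (E, C4).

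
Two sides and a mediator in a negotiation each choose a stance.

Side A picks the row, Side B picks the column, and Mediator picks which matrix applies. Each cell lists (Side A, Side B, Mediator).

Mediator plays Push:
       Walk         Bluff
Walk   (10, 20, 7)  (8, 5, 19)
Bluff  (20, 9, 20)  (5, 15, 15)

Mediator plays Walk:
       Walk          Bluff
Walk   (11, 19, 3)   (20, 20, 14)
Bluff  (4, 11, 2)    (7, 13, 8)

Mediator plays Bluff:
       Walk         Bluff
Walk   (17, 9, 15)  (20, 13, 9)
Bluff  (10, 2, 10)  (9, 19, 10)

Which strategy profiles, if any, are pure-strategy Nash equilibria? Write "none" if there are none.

No pure-strategy Nash equilibrium.

Side A against (Walk, Push): payoffs 10, 20 → best response Bluff.
Side A against (Walk, Walk): payoffs 11, 4 → best response Walk.
Side A against (Walk, Bluff): payoffs 17, 10 → best response Walk.
Side A against (Bluff, Push): payoffs 8, 5 → best response Walk.
Side A against (Bluff, Walk): payoffs 20, 7 → best response Walk.
Side A against (Bluff, Bluff): payoffs 20, 9 → best response Walk.
Side B against (Walk, Push): payoffs 20, 5 → best response Walk.
Side B against (Walk, Walk): payoffs 19, 20 → best response Bluff.
Side B against (Walk, Bluff): payoffs 9, 13 → best response Bluff.
Side B against (Bluff, Push): payoffs 9, 15 → best response Bluff.
Side B against (Bluff, Walk): payoffs 11, 13 → best response Bluff.
Side B against (Bluff, Bluff): payoffs 2, 19 → best response Bluff.
Mediator against (Walk, Walk): payoffs 7, 3, 15 → best response Bluff.
Mediator against (Walk, Bluff): payoffs 19, 14, 9 → best response Push.
Mediator against (Bluff, Walk): payoffs 20, 2, 10 → best response Push.
Mediator against (Bluff, Bluff): payoffs 15, 8, 10 → best response Push.
No profile is a mutual best response for all players.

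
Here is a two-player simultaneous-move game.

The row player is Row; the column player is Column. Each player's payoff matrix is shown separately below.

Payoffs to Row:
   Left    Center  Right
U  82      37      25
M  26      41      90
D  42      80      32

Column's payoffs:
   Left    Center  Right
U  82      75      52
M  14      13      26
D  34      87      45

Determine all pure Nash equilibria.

(U, Left): Row gets 82, best alternative 42; Column gets 82, best alternative 75. No profitable deviation — NE.
(U, Center): Row can switch to M (37 → 41). Not NE.
(U, Right): Row can switch to M (25 → 90). Not NE.
(M, Left): Row can switch to U (26 → 82). Not NE.
(M, Center): Row can switch to D (41 → 80). Not NE.
(M, Right): Row gets 90, best alternative 32; Column gets 26, best alternative 14. No profitable deviation — NE.
(D, Left): Row can switch to U (42 → 82). Not NE.
(D, Center): Row gets 80, best alternative 41; Column gets 87, best alternative 45. No profitable deviation — NE.
(D, Right): Row can switch to M (32 → 90). Not NE.

Pure-strategy Nash equilibria: (U, Left) and (M, Right) and (D, Center)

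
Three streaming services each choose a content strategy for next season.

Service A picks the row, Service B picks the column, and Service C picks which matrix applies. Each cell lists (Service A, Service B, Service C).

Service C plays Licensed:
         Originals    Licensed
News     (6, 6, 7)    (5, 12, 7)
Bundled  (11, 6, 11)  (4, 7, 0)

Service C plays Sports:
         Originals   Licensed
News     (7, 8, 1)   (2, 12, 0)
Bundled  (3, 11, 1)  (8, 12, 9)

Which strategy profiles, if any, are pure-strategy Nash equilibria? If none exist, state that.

Pure-strategy Nash equilibria: (News, Licensed, Licensed); (Bundled, Licensed, Sports)

Service A against (Originals, Licensed): payoffs 6, 11 → best response Bundled.
Service A against (Originals, Sports): payoffs 7, 3 → best response News.
Service A against (Licensed, Licensed): payoffs 5, 4 → best response News.
Service A against (Licensed, Sports): payoffs 2, 8 → best response Bundled.
Service B against (News, Licensed): payoffs 6, 12 → best response Licensed.
Service B against (News, Sports): payoffs 8, 12 → best response Licensed.
Service B against (Bundled, Licensed): payoffs 6, 7 → best response Licensed.
Service B against (Bundled, Sports): payoffs 11, 12 → best response Licensed.
Service C against (News, Originals): payoffs 7, 1 → best response Licensed.
Service C against (News, Licensed): payoffs 7, 0 → best response Licensed.
Service C against (Bundled, Originals): payoffs 11, 1 → best response Licensed.
Service C against (Bundled, Licensed): payoffs 0, 9 → best response Sports.
Mutual best responses: (News, Licensed, Licensed); (Bundled, Licensed, Sports).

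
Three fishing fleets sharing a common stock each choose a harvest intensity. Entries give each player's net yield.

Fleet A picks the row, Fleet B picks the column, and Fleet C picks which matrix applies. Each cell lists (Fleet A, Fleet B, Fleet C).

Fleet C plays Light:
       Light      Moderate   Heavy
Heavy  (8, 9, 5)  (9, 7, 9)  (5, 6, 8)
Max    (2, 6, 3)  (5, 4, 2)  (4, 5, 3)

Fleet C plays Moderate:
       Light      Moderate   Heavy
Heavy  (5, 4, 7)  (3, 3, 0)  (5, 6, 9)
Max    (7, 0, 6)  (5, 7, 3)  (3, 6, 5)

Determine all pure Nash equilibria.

(Heavy, Heavy, Moderate); (Max, Moderate, Moderate)

Fleet A against (Light, Light): payoffs 8, 2 → best response Heavy.
Fleet A against (Light, Moderate): payoffs 5, 7 → best response Max.
Fleet A against (Moderate, Light): payoffs 9, 5 → best response Heavy.
Fleet A against (Moderate, Moderate): payoffs 3, 5 → best response Max.
Fleet A against (Heavy, Light): payoffs 5, 4 → best response Heavy.
Fleet A against (Heavy, Moderate): payoffs 5, 3 → best response Heavy.
Fleet B against (Heavy, Light): payoffs 9, 7, 6 → best response Light.
Fleet B against (Heavy, Moderate): payoffs 4, 3, 6 → best response Heavy.
Fleet B against (Max, Light): payoffs 6, 4, 5 → best response Light.
Fleet B against (Max, Moderate): payoffs 0, 7, 6 → best response Moderate.
Fleet C against (Heavy, Light): payoffs 5, 7 → best response Moderate.
Fleet C against (Heavy, Moderate): payoffs 9, 0 → best response Light.
Fleet C against (Heavy, Heavy): payoffs 8, 9 → best response Moderate.
Fleet C against (Max, Light): payoffs 3, 6 → best response Moderate.
Fleet C against (Max, Moderate): payoffs 2, 3 → best response Moderate.
Fleet C against (Max, Heavy): payoffs 3, 5 → best response Moderate.
Mutual best responses: (Heavy, Heavy, Moderate); (Max, Moderate, Moderate).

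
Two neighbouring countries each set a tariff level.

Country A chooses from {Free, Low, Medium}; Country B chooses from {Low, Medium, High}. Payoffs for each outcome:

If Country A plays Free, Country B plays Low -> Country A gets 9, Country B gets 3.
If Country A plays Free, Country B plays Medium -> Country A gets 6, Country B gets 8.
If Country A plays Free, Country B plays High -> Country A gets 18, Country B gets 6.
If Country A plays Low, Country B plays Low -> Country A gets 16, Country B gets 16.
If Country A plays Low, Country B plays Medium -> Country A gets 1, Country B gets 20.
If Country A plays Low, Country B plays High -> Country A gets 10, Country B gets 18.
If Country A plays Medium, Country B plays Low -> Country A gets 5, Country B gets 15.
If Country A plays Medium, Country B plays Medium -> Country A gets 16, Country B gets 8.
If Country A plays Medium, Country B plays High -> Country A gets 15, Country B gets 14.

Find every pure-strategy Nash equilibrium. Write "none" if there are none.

Check each profile: it is a Nash equilibrium iff no player can strictly gain by switching unilaterally.
(Free, Low): Country A can switch to Low (9 → 16). Not NE.
(Free, Medium): Country A can switch to Medium (6 → 16). Not NE.
(Free, High): Country B can switch to Medium (6 → 8). Not NE.
(Low, Low): Country B can switch to Medium (16 → 20). Not NE.
(Low, Medium): Country A can switch to Free (1 → 6). Not NE.
(Low, High): Country A can switch to Free (10 → 18). Not NE.
(The remaining 3 profiles each have a profitable deviation by the same check.)

No pure-strategy Nash equilibrium.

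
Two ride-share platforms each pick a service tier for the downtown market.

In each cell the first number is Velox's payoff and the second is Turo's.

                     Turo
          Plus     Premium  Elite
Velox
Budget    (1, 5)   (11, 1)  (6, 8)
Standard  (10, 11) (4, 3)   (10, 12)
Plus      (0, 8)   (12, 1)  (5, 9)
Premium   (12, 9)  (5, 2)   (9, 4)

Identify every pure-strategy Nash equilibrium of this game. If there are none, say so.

Velox against Plus: payoffs 1, 10, 0, 12 → best response Premium.
Velox against Premium: payoffs 11, 4, 12, 5 → best response Plus.
Velox against Elite: payoffs 6, 10, 5, 9 → best response Standard.
Turo against Budget: payoffs 5, 1, 8 → best response Elite.
Turo against Standard: payoffs 11, 3, 12 → best response Elite.
Turo against Plus: payoffs 8, 1, 9 → best response Elite.
Turo against Premium: payoffs 9, 2, 4 → best response Plus.
Mutual best responses: (Standard, Elite); (Premium, Plus).

The pure Nash equilibria are (Standard, Elite) and (Premium, Plus).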